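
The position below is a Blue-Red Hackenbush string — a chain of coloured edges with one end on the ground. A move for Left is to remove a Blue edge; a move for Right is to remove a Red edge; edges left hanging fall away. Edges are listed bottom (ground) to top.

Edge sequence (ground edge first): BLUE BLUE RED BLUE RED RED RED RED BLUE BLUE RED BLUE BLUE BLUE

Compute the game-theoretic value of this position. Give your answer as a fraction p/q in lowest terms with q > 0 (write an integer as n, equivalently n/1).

Prefix values for BLUE BLUE RED BLUE RED RED RED RED BLUE BLUE RED BLUE BLUE BLUE via {L|R} + simplicity:
B: Left { 0 }, Right { (no moves) } → simplest 1
BB: Left { 0,1 }, Right { (no moves) } → simplest 2
BBR: Left { 0,1 }, Right { 2 } → simplest 3/2
BBRB: Left { 0,1,3/2 }, Right { 2 } → simplest 7/4
BBRBR: Left { 0,1,3/2 }, Right { 7/4,2 } → simplest 13/8
BBRBRR: Left { 0,1,3/2 }, Right { 13/8,7/4,2 } → simplest 25/16
BBRBRRR: Left { 0,1,3/2 }, Right { 25/16,13/8,7/4,2 } → simplest 49/32
BBRBRRRR: Left { 0,1,3/2 }, Right { 49/32,25/16,13/8,7/4,2 } → simplest 97/64
BBRBRRRRB: Left { 0,1,3/2,97/64 }, Right { 49/32,25/16,13/8,7/4,2 } → simplest 195/128
BBRBRRRRBB: Left { 0,1,3/2,97/64,195/128 }, Right { 49/32,25/16,13/8,7/4,2 } → simplest 391/256
BBRBRRRRBBR: Left { 0,1,3/2,97/64,195/128 }, Right { 391/256,49/32,25/16,13/8,7/4,2 } → simplest 781/512
BBRBRRRRBBRB: Left { 0,1,3/2,97/64,195/128,781/512 }, Right { 391/256,49/32,25/16,13/8,7/4,2 } → simplest 1563/1024
BBRBRRRRBBRBB: Left { 0,1,3/2,97/64,195/128,781/512,1563/1024 }, Right { 391/256,49/32,25/16,13/8,7/4,2 } → simplest 3127/2048
BBRBRRRRBBRBBB: Left { 0,1,3/2,97/64,195/128,781/512,1563/1024,3127/2048 }, Right { 391/256,49/32,25/16,13/8,7/4,2 } → simplest 6255/4096

6255/4096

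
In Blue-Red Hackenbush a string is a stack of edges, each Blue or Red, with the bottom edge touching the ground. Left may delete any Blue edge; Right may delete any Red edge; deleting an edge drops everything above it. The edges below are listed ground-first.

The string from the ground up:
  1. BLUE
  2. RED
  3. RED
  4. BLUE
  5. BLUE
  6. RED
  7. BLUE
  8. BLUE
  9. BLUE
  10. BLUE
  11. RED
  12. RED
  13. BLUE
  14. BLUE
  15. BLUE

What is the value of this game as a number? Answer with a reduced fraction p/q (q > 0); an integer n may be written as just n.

7119/16384

val(B) = { 0 | (no moves) } → 1
val(BR) = { 0 | 1 } → 1/2
val(BRR) = { 0 | 1/2,1 } → 1/4
val(BRRB) = { 0,1/4 | 1/2,1 } → 3/8
val(BRRBB) = { 0,1/4,3/8 | 1/2,1 } → 7/16
val(BRRBBR) = { 0,1/4,3/8 | 7/16,1/2,1 } → 13/32
val(BRRBBRB) = { 0,1/4,3/8,13/32 | 7/16,1/2,1 } → 27/64
val(BRRBBRBB) = { 0,1/4,3/8,13/32,27/64 | 7/16,1/2,1 } → 55/128
val(BRRBBRBBB) = { 0,1/4,3/8,13/32,27/64,55/128 | 7/16,1/2,1 } → 111/256
val(BRRBBRBBBB) = { 0,1/4,3/8,13/32,27/64,55/128,111/256 | 7/16,1/2,1 } → 223/512
val(BRRBBRBBBBR) = { 0,1/4,3/8,13/32,27/64,55/128,111/256 | 223/512,7/16,1/2,1 } → 445/1024
val(BRRBBRBBBBRR) = { 0,1/4,3/8,13/32,27/64,55/128,111/256 | 445/1024,223/512,7/16,1/2,1 } → 889/2048
val(BRRBBRBBBBRRB) = { 0,1/4,3/8,13/32,27/64,55/128,111/256,889/2048 | 445/1024,223/512,7/16,1/2,1 } → 1779/4096
val(BRRBBRBBBBRRBB) = { 0,1/4,3/8,13/32,27/64,55/128,111/256,889/2048,1779/4096 | 445/1024,223/512,7/16,1/2,1 } → 3559/8192
val(BRRBBRBBBBRRBBB) = { 0,1/4,3/8,13/32,27/64,55/128,111/256,889/2048,1779/4096,3559/8192 | 445/1024,223/512,7/16,1/2,1 } → 7119/16384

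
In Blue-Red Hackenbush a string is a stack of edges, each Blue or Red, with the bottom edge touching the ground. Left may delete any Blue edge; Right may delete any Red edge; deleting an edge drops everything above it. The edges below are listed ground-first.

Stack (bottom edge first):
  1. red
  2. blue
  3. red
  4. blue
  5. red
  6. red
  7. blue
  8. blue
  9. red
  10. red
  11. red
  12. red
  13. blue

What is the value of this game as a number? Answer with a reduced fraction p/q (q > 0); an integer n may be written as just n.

-2877/4096

Recurse on prefixes of the 13-edge string red blue red blue red red blue blue red red red red blue:
step 1: add red to get r; options L={ none } R={ 0 } gives -1
step 2: add blue to get rb; options L={ -1 } R={ 0 } gives -1/2
step 3: add red to get rbr; options L={ -1 } R={ -1/2; 0 } gives -3/4
step 4: add blue to get rbrb; options L={ -1; -3/4 } R={ -1/2; 0 } gives -5/8
step 5: add red to get rbrbr; options L={ -1; -3/4 } R={ -5/8; -1/2; 0 } gives -11/16
step 6: add red to get rbrbrr; options L={ -1; -3/4 } R={ -11/16; -5/8; -1/2; 0 } gives -23/32
step 7: add blue to get rbrbrrb; options L={ -1; -3/4; -23/32 } R={ -11/16; -5/8; -1/2; 0 } gives -45/64
step 8: add blue to get rbrbrrbb; options L={ -1; -3/4; -23/32; -45/64 } R={ -11/16; -5/8; -1/2; 0 } gives -89/128
step 9: add red to get rbrbrrbbr; options L={ -1; -3/4; -23/32; -45/64 } R={ -89/128; -11/16; -5/8; -1/2; 0 } gives -179/256
step 10: add red to get rbrbrrbbrr; options L={ -1; -3/4; -23/32; -45/64 } R={ -179/256; -89/128; -11/16; -5/8; -1/2; 0 } gives -359/512
step 11: add red to get rbrbrrbbrrr; options L={ -1; -3/4; -23/32; -45/64 } R={ -359/512; -179/256; -89/128; -11/16; -5/8; -1/2; 0 } gives -719/1024
step 12: add red to get rbrbrrbbrrrr; options L={ -1; -3/4; -23/32; -45/64 } R={ -719/1024; -359/512; -179/256; -89/128; -11/16; -5/8; -1/2; 0 } gives -1439/2048
step 13: add blue to get rbrbrrbbrrrrb; options L={ -1; -3/4; -23/32; -45/64; -1439/2048 } R={ -719/1024; -359/512; -179/256; -89/128; -11/16; -5/8; -1/2; 0 } gives -2877/4096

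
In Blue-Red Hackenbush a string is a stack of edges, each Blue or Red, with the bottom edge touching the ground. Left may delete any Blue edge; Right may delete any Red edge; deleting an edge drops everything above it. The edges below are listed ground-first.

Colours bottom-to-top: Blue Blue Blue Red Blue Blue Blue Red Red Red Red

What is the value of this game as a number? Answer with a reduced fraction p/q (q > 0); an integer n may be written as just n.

737/256

step 1: add Blue to get B; options L={ 0 } R={ ∅ } so 1
step 2: add Blue to get BB; options L={ 0,1 } R={ ∅ } so 2
step 3: add Blue to get BBB; options L={ 0,1,2 } R={ ∅ } so 3
step 4: add Red to get BBBR; options L={ 0,1,2 } R={ 3 } so 5/2
step 5: add Blue to get BBBRB; options L={ 0,1,2,5/2 } R={ 3 } so 11/4
step 6: add Blue to get BBBRBB; options L={ 0,1,2,5/2,11/4 } R={ 3 } so 23/8
step 7: add Blue to get BBBRBBB; options L={ 0,1,2,5/2,11/4,23/8 } R={ 3 } so 47/16
step 8: add Red to get BBBRBBBR; options L={ 0,1,2,5/2,11/4,23/8 } R={ 47/16,3 } so 93/32
step 9: add Red to get BBBRBBBRR; options L={ 0,1,2,5/2,11/4,23/8 } R={ 93/32,47/16,3 } so 185/64
step 10: add Red to get BBBRBBBRRR; options L={ 0,1,2,5/2,11/4,23/8 } R={ 185/64,93/32,47/16,3 } so 369/128
step 11: add Red to get BBBRBBBRRRR; options L={ 0,1,2,5/2,11/4,23/8 } R={ 369/128,185/64,93/32,47/16,3 } so 737/256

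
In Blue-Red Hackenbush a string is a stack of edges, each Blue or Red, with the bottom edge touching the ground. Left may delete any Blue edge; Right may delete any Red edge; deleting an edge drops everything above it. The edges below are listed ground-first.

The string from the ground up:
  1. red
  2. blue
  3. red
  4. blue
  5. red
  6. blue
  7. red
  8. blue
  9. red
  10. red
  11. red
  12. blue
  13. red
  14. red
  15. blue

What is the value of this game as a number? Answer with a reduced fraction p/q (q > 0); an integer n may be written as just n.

-10989/16384

Recurse on prefixes of the 15-edge string red blue red blue red blue red blue red red red blue red red blue:
edge 1 of 15 (red): { · | 0 } = -1
edge 2 of 15 (blue): { -1 | 0 } = -1/2
edge 3 of 15 (red): { -1 | -1/2 0 } = -3/4
edge 4 of 15 (blue): { -1 -3/4 | -1/2 0 } = -5/8
edge 5 of 15 (red): { -1 -3/4 | -5/8 -1/2 0 } = -11/16
edge 6 of 15 (blue): { -1 -3/4 -11/16 | -5/8 -1/2 0 } = -21/32
edge 7 of 15 (red): { -1 -3/4 -11/16 | -21/32 -5/8 -1/2 0 } = -43/64
edge 8 of 15 (blue): { -1 -3/4 -11/16 -43/64 | -21/32 -5/8 -1/2 0 } = -85/128
edge 9 of 15 (red): { -1 -3/4 -11/16 -43/64 | -85/128 -21/32 -5/8 -1/2 0 } = -171/256
edge 10 of 15 (red): { -1 -3/4 -11/16 -43/64 | -171/256 -85/128 -21/32 -5/8 -1/2 0 } = -343/512
edge 11 of 15 (red): { -1 -3/4 -11/16 -43/64 | -343/512 -171/256 -85/128 -21/32 -5/8 -1/2 0 } = -687/1024
edge 12 of 15 (blue): { -1 -3/4 -11/16 -43/64 -687/1024 | -343/512 -171/256 -85/128 -21/32 -5/8 -1/2 0 } = -1373/2048
edge 13 of 15 (red): { -1 -3/4 -11/16 -43/64 -687/1024 | -1373/2048 -343/512 -171/256 -85/128 -21/32 -5/8 -1/2 0 } = -2747/4096
edge 14 of 15 (red): { -1 -3/4 -11/16 -43/64 -687/1024 | -2747/4096 -1373/2048 -343/512 -171/256 -85/128 -21/32 -5/8 -1/2 0 } = -5495/8192
edge 15 of 15 (blue): { -1 -3/4 -11/16 -43/64 -687/1024 -5495/8192 | -2747/4096 -1373/2048 -343/512 -171/256 -85/128 -21/32 -5/8 -1/2 0 } = -10989/16384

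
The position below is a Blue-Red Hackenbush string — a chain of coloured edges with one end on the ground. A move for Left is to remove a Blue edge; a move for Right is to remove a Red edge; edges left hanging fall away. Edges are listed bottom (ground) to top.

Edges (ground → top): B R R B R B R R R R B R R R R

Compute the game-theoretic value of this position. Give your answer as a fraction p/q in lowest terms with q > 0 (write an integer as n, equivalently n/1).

5153/16384

G_1 [B]  L=[0]  R=[·]  = 1
G_2 [BR]  L=[0]  R=[1]  = 1/2
G_3 [BRR]  L=[0]  R=[1/2 1]  = 1/4
G_4 [BRRB]  L=[0 1/4]  R=[1/2 1]  = 3/8
G_5 [BRRBR]  L=[0 1/4]  R=[3/8 1/2 1]  = 5/16
G_6 [BRRBRB]  L=[0 1/4 5/16]  R=[3/8 1/2 1]  = 11/32
G_7 [BRRBRBR]  L=[0 1/4 5/16]  R=[11/32 3/8 1/2 1]  = 21/64
G_8 [BRRBRBRR]  L=[0 1/4 5/16]  R=[21/64 11/32 3/8 1/2 1]  = 41/128
G_9 [BRRBRBRRR]  L=[0 1/4 5/16]  R=[41/128 21/64 11/32 3/8 1/2 1]  = 81/256
G_10 [BRRBRBRRRR]  L=[0 1/4 5/16]  R=[81/256 41/128 21/64 11/32 3/8 1/2 1]  = 161/512
G_11 [BRRBRBRRRRB]  L=[0 1/4 5/16 161/512]  R=[81/256 41/128 21/64 11/32 3/8 1/2 1]  = 323/1024
G_12 [BRRBRBRRRRBR]  L=[0 1/4 5/16 161/512]  R=[323/1024 81/256 41/128 21/64 11/32 3/8 1/2 1]  = 645/2048
G_13 [BRRBRBRRRRBRR]  L=[0 1/4 5/16 161/512]  R=[645/2048 323/1024 81/256 41/128 21/64 11/32 3/8 1/2 1]  = 1289/4096
G_14 [BRRBRBRRRRBRRR]  L=[0 1/4 5/16 161/512]  R=[1289/4096 645/2048 323/1024 81/256 41/128 21/64 11/32 3/8 1/2 1]  = 2577/8192
G_15 [BRRBRBRRRRBRRRR]  L=[0 1/4 5/16 161/512]  R=[2577/8192 1289/4096 645/2048 323/1024 81/256 41/128 21/64 11/32 3/8 1/2 1]  = 5153/16384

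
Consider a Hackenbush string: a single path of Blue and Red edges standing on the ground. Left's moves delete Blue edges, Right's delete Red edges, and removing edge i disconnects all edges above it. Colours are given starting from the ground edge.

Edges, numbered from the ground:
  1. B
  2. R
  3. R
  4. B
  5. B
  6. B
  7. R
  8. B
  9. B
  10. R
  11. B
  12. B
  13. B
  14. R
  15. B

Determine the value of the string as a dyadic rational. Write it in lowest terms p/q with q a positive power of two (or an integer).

value(B) = { 0 | (no moves) } ⇒ 1
value(BR) = { 0 | 1 } ⇒ 1/2
value(BRR) = { 0 | 1/2,1 } ⇒ 1/4
value(BRRB) = { 0,1/4 | 1/2,1 } ⇒ 3/8
value(BRRBB) = { 0,1/4,3/8 | 1/2,1 } ⇒ 7/16
value(BRRBBB) = { 0,1/4,3/8,7/16 | 1/2,1 } ⇒ 15/32
value(BRRBBBR) = { 0,1/4,3/8,7/16 | 15/32,1/2,1 } ⇒ 29/64
value(BRRBBBRB) = { 0,1/4,3/8,7/16,29/64 | 15/32,1/2,1 } ⇒ 59/128
value(BRRBBBRBB) = { 0,1/4,3/8,7/16,29/64,59/128 | 15/32,1/2,1 } ⇒ 119/256
value(BRRBBBRBBR) = { 0,1/4,3/8,7/16,29/64,59/128 | 119/256,15/32,1/2,1 } ⇒ 237/512
value(BRRBBBRBBRB) = { 0,1/4,3/8,7/16,29/64,59/128,237/512 | 119/256,15/32,1/2,1 } ⇒ 475/1024
value(BRRBBBRBBRBB) = { 0,1/4,3/8,7/16,29/64,59/128,237/512,475/1024 | 119/256,15/32,1/2,1 } ⇒ 951/2048
value(BRRBBBRBBRBBB) = { 0,1/4,3/8,7/16,29/64,59/128,237/512,475/1024,951/2048 | 119/256,15/32,1/2,1 } ⇒ 1903/4096
value(BRRBBBRBBRBBBR) = { 0,1/4,3/8,7/16,29/64,59/128,237/512,475/1024,951/2048 | 1903/4096,119/256,15/32,1/2,1 } ⇒ 3805/8192
value(BRRBBBRBBRBBBRB) = { 0,1/4,3/8,7/16,29/64,59/128,237/512,475/1024,951/2048,3805/8192 | 1903/4096,119/256,15/32,1/2,1 } ⇒ 7611/16384

7611/16384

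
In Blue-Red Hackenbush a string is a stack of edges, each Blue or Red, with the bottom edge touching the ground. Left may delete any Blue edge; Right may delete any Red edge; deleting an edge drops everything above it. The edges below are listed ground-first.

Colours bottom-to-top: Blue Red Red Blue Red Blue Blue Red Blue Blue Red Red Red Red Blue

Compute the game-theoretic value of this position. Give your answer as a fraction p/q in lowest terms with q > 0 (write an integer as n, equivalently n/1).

5827/16384

B: Left { 0 }, Right { ∅ } gives simplest 1
BR: Left { 0 }, Right { 1 } gives simplest 1/2
BRR: Left { 0 }, Right { 1/2 1 } gives simplest 1/4
BRRB: Left { 0 1/4 }, Right { 1/2 1 } gives simplest 3/8
BRRBR: Left { 0 1/4 }, Right { 3/8 1/2 1 } gives simplest 5/16
BRRBRB: Left { 0 1/4 5/16 }, Right { 3/8 1/2 1 } gives simplest 11/32
BRRBRBB: Left { 0 1/4 5/16 11/32 }, Right { 3/8 1/2 1 } gives simplest 23/64
BRRBRBBR: Left { 0 1/4 5/16 11/32 }, Right { 23/64 3/8 1/2 1 } gives simplest 45/128
BRRBRBBRB: Left { 0 1/4 5/16 11/32 45/128 }, Right { 23/64 3/8 1/2 1 } gives simplest 91/256
BRRBRBBRBB: Left { 0 1/4 5/16 11/32 45/128 91/256 }, Right { 23/64 3/8 1/2 1 } gives simplest 183/512
BRRBRBBRBBR: Left { 0 1/4 5/16 11/32 45/128 91/256 }, Right { 183/512 23/64 3/8 1/2 1 } gives simplest 365/1024
BRRBRBBRBBRR: Left { 0 1/4 5/16 11/32 45/128 91/256 }, Right { 365/1024 183/512 23/64 3/8 1/2 1 } gives simplest 729/2048
BRRBRBBRBBRRR: Left { 0 1/4 5/16 11/32 45/128 91/256 }, Right { 729/2048 365/1024 183/512 23/64 3/8 1/2 1 } gives simplest 1457/4096
BRRBRBBRBBRRRR: Left { 0 1/4 5/16 11/32 45/128 91/256 }, Right { 1457/4096 729/2048 365/1024 183/512 23/64 3/8 1/2 1 } gives simplest 2913/8192
BRRBRBBRBBRRRRB: Left { 0 1/4 5/16 11/32 45/128 91/256 2913/8192 }, Right { 1457/4096 729/2048 365/1024 183/512 23/64 3/8 1/2 1 } gives simplest 5827/16384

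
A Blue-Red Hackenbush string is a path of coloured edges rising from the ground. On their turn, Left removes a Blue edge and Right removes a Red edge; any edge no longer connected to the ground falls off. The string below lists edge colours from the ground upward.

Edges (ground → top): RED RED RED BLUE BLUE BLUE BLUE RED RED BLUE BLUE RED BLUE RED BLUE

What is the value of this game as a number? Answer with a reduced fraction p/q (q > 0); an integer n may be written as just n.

-8597/4096

Prefix values for RED RED RED BLUE BLUE BLUE BLUE RED RED BLUE BLUE RED BLUE RED BLUE via {L|R} + simplicity:
val_1 [R]  L=[—]  R=[0]  ⇒ -1
val_2 [RR]  L=[—]  R=[-1 0]  ⇒ -2
val_3 [RRR]  L=[—]  R=[-2 -1 0]  ⇒ -3
val_4 [RRRB]  L=[-3]  R=[-2 -1 0]  ⇒ -5/2
val_5 [RRRBB]  L=[-3 -5/2]  R=[-2 -1 0]  ⇒ -9/4
val_6 [RRRBBB]  L=[-3 -5/2 -9/4]  R=[-2 -1 0]  ⇒ -17/8
val_7 [RRRBBBB]  L=[-3 -5/2 -9/4 -17/8]  R=[-2 -1 0]  ⇒ -33/16
val_8 [RRRBBBBR]  L=[-3 -5/2 -9/4 -17/8]  R=[-33/16 -2 -1 0]  ⇒ -67/32
val_9 [RRRBBBBRR]  L=[-3 -5/2 -9/4 -17/8]  R=[-67/32 -33/16 -2 -1 0]  ⇒ -135/64
val_10 [RRRBBBBRRB]  L=[-3 -5/2 -9/4 -17/8 -135/64]  R=[-67/32 -33/16 -2 -1 0]  ⇒ -269/128
val_11 [RRRBBBBRRBB]  L=[-3 -5/2 -9/4 -17/8 -135/64 -269/128]  R=[-67/32 -33/16 -2 -1 0]  ⇒ -537/256
val_12 [RRRBBBBRRBBR]  L=[-3 -5/2 -9/4 -17/8 -135/64 -269/128]  R=[-537/256 -67/32 -33/16 -2 -1 0]  ⇒ -1075/512
val_13 [RRRBBBBRRBBRB]  L=[-3 -5/2 -9/4 -17/8 -135/64 -269/128 -1075/512]  R=[-537/256 -67/32 -33/16 -2 -1 0]  ⇒ -2149/1024
val_14 [RRRBBBBRRBBRBR]  L=[-3 -5/2 -9/4 -17/8 -135/64 -269/128 -1075/512]  R=[-2149/1024 -537/256 -67/32 -33/16 -2 -1 0]  ⇒ -4299/2048
val_15 [RRRBBBBRRBBRBRB]  L=[-3 -5/2 -9/4 -17/8 -135/64 -269/128 -1075/512 -4299/2048]  R=[-2149/1024 -537/256 -67/32 -33/16 -2 -1 0]  ⇒ -8597/4096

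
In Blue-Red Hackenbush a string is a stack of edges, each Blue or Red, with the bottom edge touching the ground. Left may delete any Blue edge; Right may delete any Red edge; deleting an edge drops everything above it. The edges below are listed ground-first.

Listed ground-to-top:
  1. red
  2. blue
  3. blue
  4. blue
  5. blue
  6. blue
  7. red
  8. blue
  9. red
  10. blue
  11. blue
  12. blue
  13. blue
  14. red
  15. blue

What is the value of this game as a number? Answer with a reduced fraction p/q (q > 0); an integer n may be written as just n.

-645/16384

1 of 15 · r · max L −∞ · min R 0 ⇒ -1
2 of 15 · rb · max L -1 · min R 0 ⇒ -1/2
3 of 15 · rbb · max L -1/2 · min R 0 ⇒ -1/4
4 of 15 · rbbb · max L -1/4 · min R 0 ⇒ -1/8
5 of 15 · rbbbb · max L -1/8 · min R 0 ⇒ -1/16
6 of 15 · rbbbbb · max L -1/16 · min R 0 ⇒ -1/32
7 of 15 · rbbbbbr · max L -1/16 · min R -1/32 ⇒ -3/64
8 of 15 · rbbbbbrb · max L -3/64 · min R -1/32 ⇒ -5/128
9 of 15 · rbbbbbrbr · max L -3/64 · min R -5/128 ⇒ -11/256
10 of 15 · rbbbbbrbrb · max L -11/256 · min R -5/128 ⇒ -21/512
11 of 15 · rbbbbbrbrbb · max L -21/512 · min R -5/128 ⇒ -41/1024
12 of 15 · rbbbbbrbrbbb · max L -41/1024 · min R -5/128 ⇒ -81/2048
13 of 15 · rbbbbbrbrbbbb · max L -81/2048 · min R -5/128 ⇒ -161/4096
14 of 15 · rbbbbbrbrbbbbr · max L -81/2048 · min R -161/4096 ⇒ -323/8192
15 of 15 · rbbbbbrbrbbbbrb · max L -323/8192 · min R -161/4096 ⇒ -645/16384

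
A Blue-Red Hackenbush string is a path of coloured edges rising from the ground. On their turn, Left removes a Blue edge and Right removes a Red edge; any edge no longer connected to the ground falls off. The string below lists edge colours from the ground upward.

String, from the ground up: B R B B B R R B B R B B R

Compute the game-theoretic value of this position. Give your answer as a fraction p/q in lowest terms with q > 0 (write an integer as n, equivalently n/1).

Build val(s[:k]) for k = 1..13, string s = B R B B B R R B B R B B R.
1 of 13 · B · max L 0 · min R +∞ -> 1
2 of 13 · BR · max L 0 · min R 1 -> 1/2
3 of 13 · BRB · max L 1/2 · min R 1 -> 3/4
4 of 13 · BRBB · max L 3/4 · min R 1 -> 7/8
5 of 13 · BRBBB · max L 7/8 · min R 1 -> 15/16
6 of 13 · BRBBBR · max L 7/8 · min R 15/16 -> 29/32
7 of 13 · BRBBBRR · max L 7/8 · min R 29/32 -> 57/64
8 of 13 · BRBBBRRB · max L 57/64 · min R 29/32 -> 115/128
9 of 13 · BRBBBRRBB · max L 115/128 · min R 29/32 -> 231/256
10 of 13 · BRBBBRRBBR · max L 115/128 · min R 231/256 -> 461/512
11 of 13 · BRBBBRRBBRB · max L 461/512 · min R 231/256 -> 923/1024
12 of 13 · BRBBBRRBBRBB · max L 923/1024 · min R 231/256 -> 1847/2048
13 of 13 · BRBBBRRBBRBBR · max L 923/1024 · min R 1847/2048 -> 3693/4096

3693/4096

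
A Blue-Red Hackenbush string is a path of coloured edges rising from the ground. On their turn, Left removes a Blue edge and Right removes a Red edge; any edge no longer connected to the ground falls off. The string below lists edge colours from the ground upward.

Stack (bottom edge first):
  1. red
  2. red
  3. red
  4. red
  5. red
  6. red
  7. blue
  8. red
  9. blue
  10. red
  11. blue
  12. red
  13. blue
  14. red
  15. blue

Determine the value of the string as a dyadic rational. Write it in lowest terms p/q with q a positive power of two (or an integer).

-2901/512

1 of 15 · r · max L −∞ · min R 0 gives -1
2 of 15 · rr · max L −∞ · min R -1 gives -2
3 of 15 · rrr · max L −∞ · min R -2 gives -3
4 of 15 · rrrr · max L −∞ · min R -3 gives -4
5 of 15 · rrrrr · max L −∞ · min R -4 gives -5
6 of 15 · rrrrrr · max L −∞ · min R -5 gives -6
7 of 15 · rrrrrrb · max L -6 · min R -5 gives -11/2
8 of 15 · rrrrrrbr · max L -6 · min R -11/2 gives -23/4
9 of 15 · rrrrrrbrb · max L -23/4 · min R -11/2 gives -45/8
10 of 15 · rrrrrrbrbr · max L -23/4 · min R -45/8 gives -91/16
11 of 15 · rrrrrrbrbrb · max L -91/16 · min R -45/8 gives -181/32
12 of 15 · rrrrrrbrbrbr · max L -91/16 · min R -181/32 gives -363/64
13 of 15 · rrrrrrbrbrbrb · max L -363/64 · min R -181/32 gives -725/128
14 of 15 · rrrrrrbrbrbrbr · max L -363/64 · min R -725/128 gives -1451/256
15 of 15 · rrrrrrbrbrbrbrb · max L -1451/256 · min R -725/128 gives -2901/512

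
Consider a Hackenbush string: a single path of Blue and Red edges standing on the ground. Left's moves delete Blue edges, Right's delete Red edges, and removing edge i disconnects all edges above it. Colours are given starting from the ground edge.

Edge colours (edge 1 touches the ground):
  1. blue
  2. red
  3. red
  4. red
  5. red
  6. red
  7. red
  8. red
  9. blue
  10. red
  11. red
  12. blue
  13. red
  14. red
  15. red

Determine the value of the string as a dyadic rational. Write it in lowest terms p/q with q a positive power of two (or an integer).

Prefix values for blue red red red red red red red blue red red blue red red red via {L|R} + simplicity:
v(b) = { 0 | (no moves) } ⇒ 1
v(br) = { 0 | 1 } ⇒ 1/2
v(brr) = { 0 | 1/2 1 } ⇒ 1/4
v(brrr) = { 0 | 1/4 1/2 1 } ⇒ 1/8
v(brrrr) = { 0 | 1/8 1/4 1/2 1 } ⇒ 1/16
v(brrrrr) = { 0 | 1/16 1/8 1/4 1/2 1 } ⇒ 1/32
v(brrrrrr) = { 0 | 1/32 1/16 1/8 1/4 1/2 1 } ⇒ 1/64
v(brrrrrrr) = { 0 | 1/64 1/32 1/16 1/8 1/4 1/2 1 } ⇒ 1/128
v(brrrrrrrb) = { 0 1/128 | 1/64 1/32 1/16 1/8 1/4 1/2 1 } ⇒ 3/256
v(brrrrrrrbr) = { 0 1/128 | 3/256 1/64 1/32 1/16 1/8 1/4 1/2 1 } ⇒ 5/512
v(brrrrrrrbrr) = { 0 1/128 | 5/512 3/256 1/64 1/32 1/16 1/8 1/4 1/2 1 } ⇒ 9/1024
v(brrrrrrrbrrb) = { 0 1/128 9/1024 | 5/512 3/256 1/64 1/32 1/16 1/8 1/4 1/2 1 } ⇒ 19/2048
v(brrrrrrrbrrbr) = { 0 1/128 9/1024 | 19/2048 5/512 3/256 1/64 1/32 1/16 1/8 1/4 1/2 1 } ⇒ 37/4096
v(brrrrrrrbrrbrr) = { 0 1/128 9/1024 | 37/4096 19/2048 5/512 3/256 1/64 1/32 1/16 1/8 1/4 1/2 1 } ⇒ 73/8192
v(brrrrrrrbrrbrrr) = { 0 1/128 9/1024 | 73/8192 37/4096 19/2048 5/512 3/256 1/64 1/32 1/16 1/8 1/4 1/2 1 } ⇒ 145/16384

145/16384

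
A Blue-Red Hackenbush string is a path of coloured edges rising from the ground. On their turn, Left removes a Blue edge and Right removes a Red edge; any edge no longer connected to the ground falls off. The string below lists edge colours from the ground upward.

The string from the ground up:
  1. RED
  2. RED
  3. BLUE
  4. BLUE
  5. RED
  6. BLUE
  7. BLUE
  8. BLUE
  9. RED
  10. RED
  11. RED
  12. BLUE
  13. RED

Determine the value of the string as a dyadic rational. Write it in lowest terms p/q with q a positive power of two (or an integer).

-2619/2048

Prefix values for RED RED BLUE BLUE RED BLUE BLUE BLUE RED RED RED BLUE RED via {L|R} + simplicity:
value_1 [R]  L=[∅]  R=[0]  — -1
value_2 [RR]  L=[∅]  R=[-1; 0]  — -2
value_3 [RRB]  L=[-2]  R=[-1; 0]  — -3/2
value_4 [RRBB]  L=[-2; -3/2]  R=[-1; 0]  — -5/4
value_5 [RRBBR]  L=[-2; -3/2]  R=[-5/4; -1; 0]  — -11/8
value_6 [RRBBRB]  L=[-2; -3/2; -11/8]  R=[-5/4; -1; 0]  — -21/16
value_7 [RRBBRBB]  L=[-2; -3/2; -11/8; -21/16]  R=[-5/4; -1; 0]  — -41/32
value_8 [RRBBRBBB]  L=[-2; -3/2; -11/8; -21/16; -41/32]  R=[-5/4; -1; 0]  — -81/64
value_9 [RRBBRBBBR]  L=[-2; -3/2; -11/8; -21/16; -41/32]  R=[-81/64; -5/4; -1; 0]  — -163/128
value_10 [RRBBRBBBRR]  L=[-2; -3/2; -11/8; -21/16; -41/32]  R=[-163/128; -81/64; -5/4; -1; 0]  — -327/256
value_11 [RRBBRBBBRRR]  L=[-2; -3/2; -11/8; -21/16; -41/32]  R=[-327/256; -163/128; -81/64; -5/4; -1; 0]  — -655/512
value_12 [RRBBRBBBRRRB]  L=[-2; -3/2; -11/8; -21/16; -41/32; -655/512]  R=[-327/256; -163/128; -81/64; -5/4; -1; 0]  — -1309/1024
value_13 [RRBBRBBBRRRBR]  L=[-2; -3/2; -11/8; -21/16; -41/32; -655/512]  R=[-1309/1024; -327/256; -163/128; -81/64; -5/4; -1; 0]  — -2619/2048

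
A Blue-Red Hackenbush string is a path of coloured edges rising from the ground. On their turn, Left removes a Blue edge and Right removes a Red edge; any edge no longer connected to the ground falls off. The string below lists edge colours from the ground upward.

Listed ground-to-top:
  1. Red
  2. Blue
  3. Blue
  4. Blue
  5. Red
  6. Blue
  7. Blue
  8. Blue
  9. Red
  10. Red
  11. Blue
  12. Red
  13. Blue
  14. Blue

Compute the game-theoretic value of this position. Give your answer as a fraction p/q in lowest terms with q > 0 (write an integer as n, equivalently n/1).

Recurse on prefixes of the 14-edge string Red Blue Blue Blue Red Blue Blue Blue Red Red Blue Red Blue Blue:
value_1 [R]  L=[—]  R=[0]  -> -1
value_2 [RB]  L=[-1]  R=[0]  -> -1/2
value_3 [RBB]  L=[-1; -1/2]  R=[0]  -> -1/4
value_4 [RBBB]  L=[-1; -1/2; -1/4]  R=[0]  -> -1/8
value_5 [RBBBR]  L=[-1; -1/2; -1/4]  R=[-1/8; 0]  -> -3/16
value_6 [RBBBRB]  L=[-1; -1/2; -1/4; -3/16]  R=[-1/8; 0]  -> -5/32
value_7 [RBBBRBB]  L=[-1; -1/2; -1/4; -3/16; -5/32]  R=[-1/8; 0]  -> -9/64
value_8 [RBBBRBBB]  L=[-1; -1/2; -1/4; -3/16; -5/32; -9/64]  R=[-1/8; 0]  -> -17/128
value_9 [RBBBRBBBR]  L=[-1; -1/2; -1/4; -3/16; -5/32; -9/64]  R=[-17/128; -1/8; 0]  -> -35/256
value_10 [RBBBRBBBRR]  L=[-1; -1/2; -1/4; -3/16; -5/32; -9/64]  R=[-35/256; -17/128; -1/8; 0]  -> -71/512
value_11 [RBBBRBBBRRB]  L=[-1; -1/2; -1/4; -3/16; -5/32; -9/64; -71/512]  R=[-35/256; -17/128; -1/8; 0]  -> -141/1024
value_12 [RBBBRBBBRRBR]  L=[-1; -1/2; -1/4; -3/16; -5/32; -9/64; -71/512]  R=[-141/1024; -35/256; -17/128; -1/8; 0]  -> -283/2048
value_13 [RBBBRBBBRRBRB]  L=[-1; -1/2; -1/4; -3/16; -5/32; -9/64; -71/512; -283/2048]  R=[-141/1024; -35/256; -17/128; -1/8; 0]  -> -565/4096
value_14 [RBBBRBBBRRBRBB]  L=[-1; -1/2; -1/4; -3/16; -5/32; -9/64; -71/512; -283/2048; -565/4096]  R=[-141/1024; -35/256; -17/128; -1/8; 0]  -> -1129/8192

-1129/8192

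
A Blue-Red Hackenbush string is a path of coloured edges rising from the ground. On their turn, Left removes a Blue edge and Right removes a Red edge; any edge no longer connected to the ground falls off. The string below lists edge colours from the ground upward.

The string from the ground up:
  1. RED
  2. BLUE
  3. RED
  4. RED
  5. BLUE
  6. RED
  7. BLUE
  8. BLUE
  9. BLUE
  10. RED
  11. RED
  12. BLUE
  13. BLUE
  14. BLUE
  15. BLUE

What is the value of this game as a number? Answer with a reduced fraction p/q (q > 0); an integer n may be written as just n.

Prefix values for RED BLUE RED RED BLUE RED BLUE BLUE BLUE RED RED BLUE BLUE BLUE BLUE via {L|R} + simplicity:
step 1: add RED to get R; options L={ (no moves) } R={ 0 } -> -1
step 2: add BLUE to get RB; options L={ -1 } R={ 0 } -> -1/2
step 3: add RED to get RBR; options L={ -1 } R={ -1/2 0 } -> -3/4
step 4: add RED to get RBRR; options L={ -1 } R={ -3/4 -1/2 0 } -> -7/8
step 5: add BLUE to get RBRRB; options L={ -1 -7/8 } R={ -3/4 -1/2 0 } -> -13/16
step 6: add RED to get RBRRBR; options L={ -1 -7/8 } R={ -13/16 -3/4 -1/2 0 } -> -27/32
step 7: add BLUE to get RBRRBRB; options L={ -1 -7/8 -27/32 } R={ -13/16 -3/4 -1/2 0 } -> -53/64
step 8: add BLUE to get RBRRBRBB; options L={ -1 -7/8 -27/32 -53/64 } R={ -13/16 -3/4 -1/2 0 } -> -105/128
step 9: add BLUE to get RBRRBRBBB; options L={ -1 -7/8 -27/32 -53/64 -105/128 } R={ -13/16 -3/4 -1/2 0 } -> -209/256
step 10: add RED to get RBRRBRBBBR; options L={ -1 -7/8 -27/32 -53/64 -105/128 } R={ -209/256 -13/16 -3/4 -1/2 0 } -> -419/512
step 11: add RED to get RBRRBRBBBRR; options L={ -1 -7/8 -27/32 -53/64 -105/128 } R={ -419/512 -209/256 -13/16 -3/4 -1/2 0 } -> -839/1024
step 12: add BLUE to get RBRRBRBBBRRB; options L={ -1 -7/8 -27/32 -53/64 -105/128 -839/1024 } R={ -419/512 -209/256 -13/16 -3/4 -1/2 0 } -> -1677/2048
step 13: add BLUE to get RBRRBRBBBRRBB; options L={ -1 -7/8 -27/32 -53/64 -105/128 -839/1024 -1677/2048 } R={ -419/512 -209/256 -13/16 -3/4 -1/2 0 } -> -3353/4096
step 14: add BLUE to get RBRRBRBBBRRBBB; options L={ -1 -7/8 -27/32 -53/64 -105/128 -839/1024 -1677/2048 -3353/4096 } R={ -419/512 -209/256 -13/16 -3/4 -1/2 0 } -> -6705/8192
step 15: add BLUE to get RBRRBRBBBRRBBBB; options L={ -1 -7/8 -27/32 -53/64 -105/128 -839/1024 -1677/2048 -3353/4096 -6705/8192 } R={ -419/512 -209/256 -13/16 -3/4 -1/2 0 } -> -13409/16384

-13409/16384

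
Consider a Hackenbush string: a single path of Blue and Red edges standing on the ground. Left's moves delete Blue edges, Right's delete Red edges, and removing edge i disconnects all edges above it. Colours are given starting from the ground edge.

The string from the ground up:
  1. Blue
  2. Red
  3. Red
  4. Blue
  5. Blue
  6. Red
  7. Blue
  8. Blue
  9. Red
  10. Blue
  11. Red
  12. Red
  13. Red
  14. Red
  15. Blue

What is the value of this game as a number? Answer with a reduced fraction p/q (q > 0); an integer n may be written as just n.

g_1 [B]  L=[0]  R=[—]  = 1
g_2 [BR]  L=[0]  R=[1]  = 1/2
g_3 [BRR]  L=[0]  R=[1/2, 1]  = 1/4
g_4 [BRRB]  L=[0, 1/4]  R=[1/2, 1]  = 3/8
g_5 [BRRBB]  L=[0, 1/4, 3/8]  R=[1/2, 1]  = 7/16
g_6 [BRRBBR]  L=[0, 1/4, 3/8]  R=[7/16, 1/2, 1]  = 13/32
g_7 [BRRBBRB]  L=[0, 1/4, 3/8, 13/32]  R=[7/16, 1/2, 1]  = 27/64
g_8 [BRRBBRBB]  L=[0, 1/4, 3/8, 13/32, 27/64]  R=[7/16, 1/2, 1]  = 55/128
g_9 [BRRBBRBBR]  L=[0, 1/4, 3/8, 13/32, 27/64]  R=[55/128, 7/16, 1/2, 1]  = 109/256
g_10 [BRRBBRBBRB]  L=[0, 1/4, 3/8, 13/32, 27/64, 109/256]  R=[55/128, 7/16, 1/2, 1]  = 219/512
g_11 [BRRBBRBBRBR]  L=[0, 1/4, 3/8, 13/32, 27/64, 109/256]  R=[219/512, 55/128, 7/16, 1/2, 1]  = 437/1024
g_12 [BRRBBRBBRBRR]  L=[0, 1/4, 3/8, 13/32, 27/64, 109/256]  R=[437/1024, 219/512, 55/128, 7/16, 1/2, 1]  = 873/2048
g_13 [BRRBBRBBRBRRR]  L=[0, 1/4, 3/8, 13/32, 27/64, 109/256]  R=[873/2048, 437/1024, 219/512, 55/128, 7/16, 1/2, 1]  = 1745/4096
g_14 [BRRBBRBBRBRRRR]  L=[0, 1/4, 3/8, 13/32, 27/64, 109/256]  R=[1745/4096, 873/2048, 437/1024, 219/512, 55/128, 7/16, 1/2, 1]  = 3489/8192
g_15 [BRRBBRBBRBRRRRB]  L=[0, 1/4, 3/8, 13/32, 27/64, 109/256, 3489/8192]  R=[1745/4096, 873/2048, 437/1024, 219/512, 55/128, 7/16, 1/2, 1]  = 6979/16384

6979/16384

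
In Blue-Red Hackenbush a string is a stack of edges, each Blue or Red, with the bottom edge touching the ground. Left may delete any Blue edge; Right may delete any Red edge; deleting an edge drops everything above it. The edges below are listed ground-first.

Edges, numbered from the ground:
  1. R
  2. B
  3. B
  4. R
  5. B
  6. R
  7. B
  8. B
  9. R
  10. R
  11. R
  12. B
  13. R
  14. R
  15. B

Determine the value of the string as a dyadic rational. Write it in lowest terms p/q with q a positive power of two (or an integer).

Build g(s[:k]) for k = 1..15, string s = R B B R B R B B R R R B R R B.
g_1 [R]  L=[·]  R=[0]  => -1
g_2 [RB]  L=[-1]  R=[0]  => -1/2
g_3 [RBB]  L=[-1, -1/2]  R=[0]  => -1/4
g_4 [RBBR]  L=[-1, -1/2]  R=[-1/4, 0]  => -3/8
g_5 [RBBRB]  L=[-1, -1/2, -3/8]  R=[-1/4, 0]  => -5/16
g_6 [RBBRBR]  L=[-1, -1/2, -3/8]  R=[-5/16, -1/4, 0]  => -11/32
g_7 [RBBRBRB]  L=[-1, -1/2, -3/8, -11/32]  R=[-5/16, -1/4, 0]  => -21/64
g_8 [RBBRBRBB]  L=[-1, -1/2, -3/8, -11/32, -21/64]  R=[-5/16, -1/4, 0]  => -41/128
g_9 [RBBRBRBBR]  L=[-1, -1/2, -3/8, -11/32, -21/64]  R=[-41/128, -5/16, -1/4, 0]  => -83/256
g_10 [RBBRBRBBRR]  L=[-1, -1/2, -3/8, -11/32, -21/64]  R=[-83/256, -41/128, -5/16, -1/4, 0]  => -167/512
g_11 [RBBRBRBBRRR]  L=[-1, -1/2, -3/8, -11/32, -21/64]  R=[-167/512, -83/256, -41/128, -5/16, -1/4, 0]  => -335/1024
g_12 [RBBRBRBBRRRB]  L=[-1, -1/2, -3/8, -11/32, -21/64, -335/1024]  R=[-167/512, -83/256, -41/128, -5/16, -1/4, 0]  => -669/2048
g_13 [RBBRBRBBRRRBR]  L=[-1, -1/2, -3/8, -11/32, -21/64, -335/1024]  R=[-669/2048, -167/512, -83/256, -41/128, -5/16, -1/4, 0]  => -1339/4096
g_14 [RBBRBRBBRRRBRR]  L=[-1, -1/2, -3/8, -11/32, -21/64, -335/1024]  R=[-1339/4096, -669/2048, -167/512, -83/256, -41/128, -5/16, -1/4, 0]  => -2679/8192
g_15 [RBBRBRBBRRRBRRB]  L=[-1, -1/2, -3/8, -11/32, -21/64, -335/1024, -2679/8192]  R=[-1339/4096, -669/2048, -167/512, -83/256, -41/128, -5/16, -1/4, 0]  => -5357/16384

-5357/16384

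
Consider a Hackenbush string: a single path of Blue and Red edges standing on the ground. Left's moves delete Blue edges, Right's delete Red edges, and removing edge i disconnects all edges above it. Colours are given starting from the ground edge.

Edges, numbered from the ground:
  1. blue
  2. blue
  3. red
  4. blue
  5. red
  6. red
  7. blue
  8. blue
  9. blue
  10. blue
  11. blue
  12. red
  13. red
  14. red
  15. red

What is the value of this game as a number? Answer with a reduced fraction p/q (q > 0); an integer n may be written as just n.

13281/8192

edge 1 of 15 (blue): { 0 | — } = 1
edge 2 of 15 (blue): { 0 1 | — } = 2
edge 3 of 15 (red): { 0 1 | 2 } = 3/2
edge 4 of 15 (blue): { 0 1 3/2 | 2 } = 7/4
edge 5 of 15 (red): { 0 1 3/2 | 7/4 2 } = 13/8
edge 6 of 15 (red): { 0 1 3/2 | 13/8 7/4 2 } = 25/16
edge 7 of 15 (blue): { 0 1 3/2 25/16 | 13/8 7/4 2 } = 51/32
edge 8 of 15 (blue): { 0 1 3/2 25/16 51/32 | 13/8 7/4 2 } = 103/64
edge 9 of 15 (blue): { 0 1 3/2 25/16 51/32 103/64 | 13/8 7/4 2 } = 207/128
edge 10 of 15 (blue): { 0 1 3/2 25/16 51/32 103/64 207/128 | 13/8 7/4 2 } = 415/256
edge 11 of 15 (blue): { 0 1 3/2 25/16 51/32 103/64 207/128 415/256 | 13/8 7/4 2 } = 831/512
edge 12 of 15 (red): { 0 1 3/2 25/16 51/32 103/64 207/128 415/256 | 831/512 13/8 7/4 2 } = 1661/1024
edge 13 of 15 (red): { 0 1 3/2 25/16 51/32 103/64 207/128 415/256 | 1661/1024 831/512 13/8 7/4 2 } = 3321/2048
edge 14 of 15 (red): { 0 1 3/2 25/16 51/32 103/64 207/128 415/256 | 3321/2048 1661/1024 831/512 13/8 7/4 2 } = 6641/4096
edge 15 of 15 (red): { 0 1 3/2 25/16 51/32 103/64 207/128 415/256 | 6641/4096 3321/2048 1661/1024 831/512 13/8 7/4 2 } = 13281/8192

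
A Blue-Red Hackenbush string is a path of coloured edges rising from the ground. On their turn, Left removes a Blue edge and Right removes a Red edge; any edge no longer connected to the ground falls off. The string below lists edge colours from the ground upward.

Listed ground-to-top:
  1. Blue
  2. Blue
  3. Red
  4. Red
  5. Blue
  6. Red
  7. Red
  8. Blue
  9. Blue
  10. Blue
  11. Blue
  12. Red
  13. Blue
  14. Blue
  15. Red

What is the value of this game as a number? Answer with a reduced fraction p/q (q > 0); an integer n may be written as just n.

Prefix values for Blue Blue Red Red Blue Red Red Blue Blue Blue Blue Red Blue Blue Red via {L|R} + simplicity:
B: Left { 0 }, Right { ∅ } so simplest 1
BB: Left { 0 1 }, Right { ∅ } so simplest 2
BBR: Left { 0 1 }, Right { 2 } so simplest 3/2
BBRR: Left { 0 1 }, Right { 3/2 2 } so simplest 5/4
BBRRB: Left { 0 1 5/4 }, Right { 3/2 2 } so simplest 11/8
BBRRBR: Left { 0 1 5/4 }, Right { 11/8 3/2 2 } so simplest 21/16
BBRRBRR: Left { 0 1 5/4 }, Right { 21/16 11/8 3/2 2 } so simplest 41/32
BBRRBRRB: Left { 0 1 5/4 41/32 }, Right { 21/16 11/8 3/2 2 } so simplest 83/64
BBRRBRRBB: Left { 0 1 5/4 41/32 83/64 }, Right { 21/16 11/8 3/2 2 } so simplest 167/128
BBRRBRRBBB: Left { 0 1 5/4 41/32 83/64 167/128 }, Right { 21/16 11/8 3/2 2 } so simplest 335/256
BBRRBRRBBBB: Left { 0 1 5/4 41/32 83/64 167/128 335/256 }, Right { 21/16 11/8 3/2 2 } so simplest 671/512
BBRRBRRBBBBR: Left { 0 1 5/4 41/32 83/64 167/128 335/256 }, Right { 671/512 21/16 11/8 3/2 2 } so simplest 1341/1024
BBRRBRRBBBBRB: Left { 0 1 5/4 41/32 83/64 167/128 335/256 1341/1024 }, Right { 671/512 21/16 11/8 3/2 2 } so simplest 2683/2048
BBRRBRRBBBBRBB: Left { 0 1 5/4 41/32 83/64 167/128 335/256 1341/1024 2683/2048 }, Right { 671/512 21/16 11/8 3/2 2 } so simplest 5367/4096
BBRRBRRBBBBRBBR: Left { 0 1 5/4 41/32 83/64 167/128 335/256 1341/1024 2683/2048 }, Right { 5367/4096 671/512 21/16 11/8 3/2 2 } so simplest 10733/8192

10733/8192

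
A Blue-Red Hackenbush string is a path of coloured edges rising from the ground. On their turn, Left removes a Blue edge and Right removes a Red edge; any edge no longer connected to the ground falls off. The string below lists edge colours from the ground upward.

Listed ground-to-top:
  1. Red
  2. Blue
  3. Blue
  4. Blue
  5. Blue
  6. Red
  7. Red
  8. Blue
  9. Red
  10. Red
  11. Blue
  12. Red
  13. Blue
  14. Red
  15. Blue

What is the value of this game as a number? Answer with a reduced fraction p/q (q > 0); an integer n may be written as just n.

-1749/16384

R: Left { (no moves) }, Right { 0 } -> simplest -1
RB: Left { -1 }, Right { 0 } -> simplest -1/2
RBB: Left { -1,-1/2 }, Right { 0 } -> simplest -1/4
RBBB: Left { -1,-1/2,-1/4 }, Right { 0 } -> simplest -1/8
RBBBB: Left { -1,-1/2,-1/4,-1/8 }, Right { 0 } -> simplest -1/16
RBBBBR: Left { -1,-1/2,-1/4,-1/8 }, Right { -1/16,0 } -> simplest -3/32
RBBBBRR: Left { -1,-1/2,-1/4,-1/8 }, Right { -3/32,-1/16,0 } -> simplest -7/64
RBBBBRRB: Left { -1,-1/2,-1/4,-1/8,-7/64 }, Right { -3/32,-1/16,0 } -> simplest -13/128
RBBBBRRBR: Left { -1,-1/2,-1/4,-1/8,-7/64 }, Right { -13/128,-3/32,-1/16,0 } -> simplest -27/256
RBBBBRRBRR: Left { -1,-1/2,-1/4,-1/8,-7/64 }, Right { -27/256,-13/128,-3/32,-1/16,0 } -> simplest -55/512
RBBBBRRBRRB: Left { -1,-1/2,-1/4,-1/8,-7/64,-55/512 }, Right { -27/256,-13/128,-3/32,-1/16,0 } -> simplest -109/1024
RBBBBRRBRRBR: Left { -1,-1/2,-1/4,-1/8,-7/64,-55/512 }, Right { -109/1024,-27/256,-13/128,-3/32,-1/16,0 } -> simplest -219/2048
RBBBBRRBRRBRB: Left { -1,-1/2,-1/4,-1/8,-7/64,-55/512,-219/2048 }, Right { -109/1024,-27/256,-13/128,-3/32,-1/16,0 } -> simplest -437/4096
RBBBBRRBRRBRBR: Left { -1,-1/2,-1/4,-1/8,-7/64,-55/512,-219/2048 }, Right { -437/4096,-109/1024,-27/256,-13/128,-3/32,-1/16,0 } -> simplest -875/8192
RBBBBRRBRRBRBRB: Left { -1,-1/2,-1/4,-1/8,-7/64,-55/512,-219/2048,-875/8192 }, Right { -437/4096,-109/1024,-27/256,-13/128,-3/32,-1/16,0 } -> simplest -1749/16384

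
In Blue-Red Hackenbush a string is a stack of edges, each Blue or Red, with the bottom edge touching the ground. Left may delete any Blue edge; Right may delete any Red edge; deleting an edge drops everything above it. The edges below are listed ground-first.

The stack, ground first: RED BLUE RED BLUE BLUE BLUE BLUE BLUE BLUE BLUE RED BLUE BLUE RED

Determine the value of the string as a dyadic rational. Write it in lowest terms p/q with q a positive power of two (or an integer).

edge 1 of 14 (RED): { (no moves) | 0 } -> -1
edge 2 of 14 (BLUE): { -1 | 0 } -> -1/2
edge 3 of 14 (RED): { -1 | -1/2, 0 } -> -3/4
edge 4 of 14 (BLUE): { -1, -3/4 | -1/2, 0 } -> -5/8
edge 5 of 14 (BLUE): { -1, -3/4, -5/8 | -1/2, 0 } -> -9/16
edge 6 of 14 (BLUE): { -1, -3/4, -5/8, -9/16 | -1/2, 0 } -> -17/32
edge 7 of 14 (BLUE): { -1, -3/4, -5/8, -9/16, -17/32 | -1/2, 0 } -> -33/64
edge 8 of 14 (BLUE): { -1, -3/4, -5/8, -9/16, -17/32, -33/64 | -1/2, 0 } -> -65/128
edge 9 of 14 (BLUE): { -1, -3/4, -5/8, -9/16, -17/32, -33/64, -65/128 | -1/2, 0 } -> -129/256
edge 10 of 14 (BLUE): { -1, -3/4, -5/8, -9/16, -17/32, -33/64, -65/128, -129/256 | -1/2, 0 } -> -257/512
edge 11 of 14 (RED): { -1, -3/4, -5/8, -9/16, -17/32, -33/64, -65/128, -129/256 | -257/512, -1/2, 0 } -> -515/1024
edge 12 of 14 (BLUE): { -1, -3/4, -5/8, -9/16, -17/32, -33/64, -65/128, -129/256, -515/1024 | -257/512, -1/2, 0 } -> -1029/2048
edge 13 of 14 (BLUE): { -1, -3/4, -5/8, -9/16, -17/32, -33/64, -65/128, -129/256, -515/1024, -1029/2048 | -257/512, -1/2, 0 } -> -2057/4096
edge 14 of 14 (RED): { -1, -3/4, -5/8, -9/16, -17/32, -33/64, -65/128, -129/256, -515/1024, -1029/2048 | -2057/4096, -257/512, -1/2, 0 } -> -4115/8192

-4115/8192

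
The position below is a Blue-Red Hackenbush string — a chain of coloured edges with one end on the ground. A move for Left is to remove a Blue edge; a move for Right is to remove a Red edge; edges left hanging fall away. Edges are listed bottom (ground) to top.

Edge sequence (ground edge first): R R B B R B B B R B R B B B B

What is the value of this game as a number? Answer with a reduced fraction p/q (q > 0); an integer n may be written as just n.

-10401/8192

Recurse on prefixes of the 15-edge string R R B B R B B B R B R B B B B:
1 of 15 · R · max L −∞ · min R 0 gives -1
2 of 15 · RR · max L −∞ · min R -1 gives -2
3 of 15 · RRB · max L -2 · min R -1 gives -3/2
4 of 15 · RRBB · max L -3/2 · min R -1 gives -5/4
5 of 15 · RRBBR · max L -3/2 · min R -5/4 gives -11/8
6 of 15 · RRBBRB · max L -11/8 · min R -5/4 gives -21/16
7 of 15 · RRBBRBB · max L -21/16 · min R -5/4 gives -41/32
8 of 15 · RRBBRBBB · max L -41/32 · min R -5/4 gives -81/64
9 of 15 · RRBBRBBBR · max L -41/32 · min R -81/64 gives -163/128
10 of 15 · RRBBRBBBRB · max L -163/128 · min R -81/64 gives -325/256
11 of 15 · RRBBRBBBRBR · max L -163/128 · min R -325/256 gives -651/512
12 of 15 · RRBBRBBBRBRB · max L -651/512 · min R -325/256 gives -1301/1024
13 of 15 · RRBBRBBBRBRBB · max L -1301/1024 · min R -325/256 gives -2601/2048
14 of 15 · RRBBRBBBRBRBBB · max L -2601/2048 · min R -325/256 gives -5201/4096
15 of 15 · RRBBRBBBRBRBBBB · max L -5201/4096 · min R -325/256 gives -10401/8192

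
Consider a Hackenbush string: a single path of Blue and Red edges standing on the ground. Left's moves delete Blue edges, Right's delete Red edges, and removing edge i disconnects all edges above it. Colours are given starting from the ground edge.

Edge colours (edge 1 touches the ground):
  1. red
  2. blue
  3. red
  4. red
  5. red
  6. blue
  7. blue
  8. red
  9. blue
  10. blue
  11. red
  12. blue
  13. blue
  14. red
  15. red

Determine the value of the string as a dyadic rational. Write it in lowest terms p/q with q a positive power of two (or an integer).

G_1 [r]  L=[]  R=[0]  — -1
G_2 [rb]  L=[-1]  R=[0]  — -1/2
G_3 [rbr]  L=[-1]  R=[-1/2 0]  — -3/4
G_4 [rbrr]  L=[-1]  R=[-3/4 -1/2 0]  — -7/8
G_5 [rbrrr]  L=[-1]  R=[-7/8 -3/4 -1/2 0]  — -15/16
G_6 [rbrrrb]  L=[-1 -15/16]  R=[-7/8 -3/4 -1/2 0]  — -29/32
G_7 [rbrrrbb]  L=[-1 -15/16 -29/32]  R=[-7/8 -3/4 -1/2 0]  — -57/64
G_8 [rbrrrbbr]  L=[-1 -15/16 -29/32]  R=[-57/64 -7/8 -3/4 -1/2 0]  — -115/128
G_9 [rbrrrbbrb]  L=[-1 -15/16 -29/32 -115/128]  R=[-57/64 -7/8 -3/4 -1/2 0]  — -229/256
G_10 [rbrrrbbrbb]  L=[-1 -15/16 -29/32 -115/128 -229/256]  R=[-57/64 -7/8 -3/4 -1/2 0]  — -457/512
G_11 [rbrrrbbrbbr]  L=[-1 -15/16 -29/32 -115/128 -229/256]  R=[-457/512 -57/64 -7/8 -3/4 -1/2 0]  — -915/1024
G_12 [rbrrrbbrbbrb]  L=[-1 -15/16 -29/32 -115/128 -229/256 -915/1024]  R=[-457/512 -57/64 -7/8 -3/4 -1/2 0]  — -1829/2048
G_13 [rbrrrbbrbbrbb]  L=[-1 -15/16 -29/32 -115/128 -229/256 -915/1024 -1829/2048]  R=[-457/512 -57/64 -7/8 -3/4 -1/2 0]  — -3657/4096
G_14 [rbrrrbbrbbrbbr]  L=[-1 -15/16 -29/32 -115/128 -229/256 -915/1024 -1829/2048]  R=[-3657/4096 -457/512 -57/64 -7/8 -3/4 -1/2 0]  — -7315/8192
G_15 [rbrrrbbrbbrbbrr]  L=[-1 -15/16 -29/32 -115/128 -229/256 -915/1024 -1829/2048]  R=[-7315/8192 -3657/4096 -457/512 -57/64 -7/8 -3/4 -1/2 0]  — -14631/16384

-14631/16384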